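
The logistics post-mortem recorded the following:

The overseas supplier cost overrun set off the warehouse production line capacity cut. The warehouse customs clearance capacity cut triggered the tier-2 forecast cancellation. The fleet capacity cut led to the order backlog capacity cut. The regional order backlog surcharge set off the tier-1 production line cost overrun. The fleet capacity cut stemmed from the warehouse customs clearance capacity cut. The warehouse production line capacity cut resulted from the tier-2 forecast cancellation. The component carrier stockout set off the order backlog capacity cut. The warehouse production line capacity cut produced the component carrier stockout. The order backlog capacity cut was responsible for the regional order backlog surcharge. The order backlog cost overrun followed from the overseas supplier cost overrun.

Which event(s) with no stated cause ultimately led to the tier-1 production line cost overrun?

the overseas supplier cost overrun, the warehouse customs clearance capacity cut

Tracing upstream from the tier-1 production line cost overrun: the tier-1 production line cost overrun ← the regional order backlog surcharge ← the order backlog capacity cut ← the fleet capacity cut ← the warehouse customs clearance capacity cut.
A separate upstream branch: the tier-1 production line cost overrun ← the regional order backlog surcharge ← the order backlog capacity cut ← the component carrier stockout ← the warehouse production line capacity cut ← the overseas supplier cost overrun.
Each of those chain origins has no stated cause.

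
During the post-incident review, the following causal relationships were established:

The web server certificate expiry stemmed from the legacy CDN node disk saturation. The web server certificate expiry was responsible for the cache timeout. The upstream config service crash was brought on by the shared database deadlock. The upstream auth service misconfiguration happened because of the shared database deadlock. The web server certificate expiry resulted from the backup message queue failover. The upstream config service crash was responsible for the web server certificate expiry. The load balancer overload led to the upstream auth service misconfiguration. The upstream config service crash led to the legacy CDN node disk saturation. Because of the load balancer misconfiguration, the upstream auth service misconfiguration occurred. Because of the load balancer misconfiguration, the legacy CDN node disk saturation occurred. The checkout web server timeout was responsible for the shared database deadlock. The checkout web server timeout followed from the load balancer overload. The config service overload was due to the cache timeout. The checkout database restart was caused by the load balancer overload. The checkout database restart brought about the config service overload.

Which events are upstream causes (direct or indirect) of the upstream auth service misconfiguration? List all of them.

Immediate causes of the upstream auth service misconfiguration: the load balancer overload, the shared database deadlock, the load balancer misconfiguration.
Further upstream: the checkout web server timeout.

the checkout web server timeout, the load balancer misconfiguration, the load balancer overload, the shared database deadlock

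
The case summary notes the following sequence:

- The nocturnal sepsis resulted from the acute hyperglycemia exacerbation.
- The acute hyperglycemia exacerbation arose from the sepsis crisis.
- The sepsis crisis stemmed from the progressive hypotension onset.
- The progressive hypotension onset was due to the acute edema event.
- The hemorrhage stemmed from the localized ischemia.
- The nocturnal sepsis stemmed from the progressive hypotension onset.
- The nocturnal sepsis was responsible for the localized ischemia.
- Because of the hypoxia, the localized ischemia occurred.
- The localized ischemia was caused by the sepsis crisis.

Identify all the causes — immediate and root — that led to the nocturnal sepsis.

Immediate causes of the nocturnal sepsis: the progressive hypotension onset, the acute hyperglycemia exacerbation.
Further upstream: the acute edema event, the sepsis crisis.

the acute edema event, the acute hyperglycemia exacerbation, the progressive hypotension onset, the sepsis crisis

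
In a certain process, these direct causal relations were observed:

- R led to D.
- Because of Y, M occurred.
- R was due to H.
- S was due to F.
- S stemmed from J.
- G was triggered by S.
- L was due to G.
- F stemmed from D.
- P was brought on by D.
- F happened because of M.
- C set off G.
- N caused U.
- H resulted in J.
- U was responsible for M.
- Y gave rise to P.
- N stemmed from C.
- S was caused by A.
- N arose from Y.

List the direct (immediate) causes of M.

Upstream contributors include C, N, but only U, Y feed directly into M.

U, Y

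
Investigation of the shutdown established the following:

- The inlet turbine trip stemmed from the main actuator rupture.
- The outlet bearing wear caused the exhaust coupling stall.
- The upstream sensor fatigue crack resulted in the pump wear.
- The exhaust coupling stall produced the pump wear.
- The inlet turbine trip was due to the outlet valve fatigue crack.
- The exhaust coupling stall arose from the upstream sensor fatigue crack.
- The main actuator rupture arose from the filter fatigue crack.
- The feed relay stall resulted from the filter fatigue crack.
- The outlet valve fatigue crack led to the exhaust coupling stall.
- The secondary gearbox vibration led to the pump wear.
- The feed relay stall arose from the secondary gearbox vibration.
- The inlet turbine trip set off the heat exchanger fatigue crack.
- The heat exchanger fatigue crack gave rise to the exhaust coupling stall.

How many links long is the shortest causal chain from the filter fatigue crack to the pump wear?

Shortest chain: the filter fatigue crack → the main actuator rupture → the inlet turbine trip → the heat exchanger fatigue crack → the exhaust coupling stall → the pump wear.

5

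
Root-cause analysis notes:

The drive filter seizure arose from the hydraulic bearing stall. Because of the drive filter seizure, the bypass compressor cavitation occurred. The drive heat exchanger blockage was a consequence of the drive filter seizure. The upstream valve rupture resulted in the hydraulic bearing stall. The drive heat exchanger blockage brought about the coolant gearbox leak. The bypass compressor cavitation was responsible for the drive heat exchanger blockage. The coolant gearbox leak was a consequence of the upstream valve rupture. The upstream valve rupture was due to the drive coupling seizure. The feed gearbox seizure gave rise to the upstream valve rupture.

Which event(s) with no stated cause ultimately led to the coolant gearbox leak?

the drive coupling seizure, the feed gearbox seizure

Tracing upstream from the coolant gearbox leak: the coolant gearbox leak ← the upstream valve rupture ← the drive coupling seizure.
A separate upstream branch: the coolant gearbox leak ← the upstream valve rupture ← the feed gearbox seizure.
Each of those chain origins has no stated cause.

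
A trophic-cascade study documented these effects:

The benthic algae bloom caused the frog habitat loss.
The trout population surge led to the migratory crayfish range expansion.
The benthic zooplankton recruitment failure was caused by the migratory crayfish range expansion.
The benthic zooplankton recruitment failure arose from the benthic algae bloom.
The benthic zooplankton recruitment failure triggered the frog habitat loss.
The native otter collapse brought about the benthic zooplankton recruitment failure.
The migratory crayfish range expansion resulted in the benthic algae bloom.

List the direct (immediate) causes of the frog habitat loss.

Upstream contributors include the trout population surge, the migratory crayfish range expansion, the native otter collapse, but only the benthic algae bloom, the benthic zooplankton recruitment failure feed directly into the frog habitat loss.

the benthic algae bloom, the benthic zooplankton recruitment failure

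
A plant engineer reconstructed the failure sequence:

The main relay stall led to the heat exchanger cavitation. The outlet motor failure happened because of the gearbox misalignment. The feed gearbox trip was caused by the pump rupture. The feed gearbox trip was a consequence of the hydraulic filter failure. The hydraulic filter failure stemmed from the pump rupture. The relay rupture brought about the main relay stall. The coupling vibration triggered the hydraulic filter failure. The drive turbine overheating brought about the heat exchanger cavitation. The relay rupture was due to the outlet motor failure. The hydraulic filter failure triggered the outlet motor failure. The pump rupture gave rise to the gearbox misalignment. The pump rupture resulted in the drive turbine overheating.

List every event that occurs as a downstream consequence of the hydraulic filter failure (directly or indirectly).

Direct effects: the outlet motor failure, the feed gearbox trip.
2 steps out: the relay rupture.
3 steps out: the main relay stall.
4 steps out: the heat exchanger cavitation.
Not reachable from it: the pump rupture, the gearbox misalignment, the drive turbine overheating, the coupling vibration.

the feed gearbox trip, the heat exchanger cavitation, the main relay stall, the outlet motor failure, the relay rupture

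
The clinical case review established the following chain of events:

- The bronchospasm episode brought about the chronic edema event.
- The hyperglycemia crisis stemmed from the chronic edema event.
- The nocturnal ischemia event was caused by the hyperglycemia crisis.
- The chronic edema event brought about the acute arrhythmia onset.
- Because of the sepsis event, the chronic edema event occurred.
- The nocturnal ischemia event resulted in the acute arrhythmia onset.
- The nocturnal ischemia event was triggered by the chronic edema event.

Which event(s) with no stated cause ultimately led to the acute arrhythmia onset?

the bronchospasm episode, the sepsis event

Tracing upstream from the acute arrhythmia onset: the acute arrhythmia onset ← the chronic edema event ← the bronchospasm episode.
A separate upstream branch: the acute arrhythmia onset ← the chronic edema event ← the sepsis event.
Each of those chain origins has no stated cause.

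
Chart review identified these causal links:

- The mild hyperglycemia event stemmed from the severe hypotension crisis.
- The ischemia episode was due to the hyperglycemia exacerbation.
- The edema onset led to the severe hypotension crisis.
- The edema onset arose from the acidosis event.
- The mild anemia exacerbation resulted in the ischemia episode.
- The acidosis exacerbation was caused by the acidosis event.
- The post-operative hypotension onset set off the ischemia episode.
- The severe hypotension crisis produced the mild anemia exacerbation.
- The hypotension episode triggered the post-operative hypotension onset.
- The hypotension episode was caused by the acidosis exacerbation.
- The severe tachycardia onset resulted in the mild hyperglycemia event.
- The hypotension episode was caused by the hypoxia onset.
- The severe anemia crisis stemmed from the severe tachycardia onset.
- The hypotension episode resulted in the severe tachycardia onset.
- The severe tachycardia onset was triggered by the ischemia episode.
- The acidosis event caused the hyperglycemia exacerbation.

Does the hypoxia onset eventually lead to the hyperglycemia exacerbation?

No

The hypoxia onset leads to the hypotension episode, the post-operative hypotension onset, the ischemia episode, the severe tachycardia onset, the mild hyperglycemia event, the severe anemia crisis; the hyperglycemia exacerbation is not among them.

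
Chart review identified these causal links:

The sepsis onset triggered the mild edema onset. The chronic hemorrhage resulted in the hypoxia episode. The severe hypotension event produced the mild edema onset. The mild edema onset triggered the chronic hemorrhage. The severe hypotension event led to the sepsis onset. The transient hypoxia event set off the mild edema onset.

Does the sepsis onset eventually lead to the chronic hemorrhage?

Yes

There is a causal chain: the sepsis onset → the mild edema onset → the chronic hemorrhage.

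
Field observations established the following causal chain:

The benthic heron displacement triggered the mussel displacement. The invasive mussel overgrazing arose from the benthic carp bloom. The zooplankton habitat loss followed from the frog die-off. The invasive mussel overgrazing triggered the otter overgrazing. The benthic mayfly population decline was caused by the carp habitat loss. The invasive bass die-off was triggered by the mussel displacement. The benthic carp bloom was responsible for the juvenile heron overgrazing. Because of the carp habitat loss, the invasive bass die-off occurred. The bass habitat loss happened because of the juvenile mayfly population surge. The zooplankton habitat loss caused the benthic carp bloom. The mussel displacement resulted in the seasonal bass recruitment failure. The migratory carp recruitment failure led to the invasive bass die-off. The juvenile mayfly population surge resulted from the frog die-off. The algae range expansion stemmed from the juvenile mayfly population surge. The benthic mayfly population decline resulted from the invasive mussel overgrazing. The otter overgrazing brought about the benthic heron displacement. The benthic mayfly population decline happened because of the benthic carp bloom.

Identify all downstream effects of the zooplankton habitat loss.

the benthic carp bloom, the benthic heron displacement, the benthic mayfly population decline, the invasive bass die-off, the invasive mussel overgrazing, the juvenile heron overgrazing, the mussel displacement, the otter overgrazing, the seasonal bass recruitment failure

Direct effects: the benthic carp bloom.
2 steps out: the invasive mussel overgrazing, the benthic mayfly population decline, the juvenile heron overgrazing.
3 steps out: the otter overgrazing.
4 steps out: the benthic heron displacement.
5 steps out: the mussel displacement.
6 steps out: the seasonal bass recruitment failure, the invasive bass die-off.
Not reachable from it: the frog die-off, the juvenile mayfly population surge, the bass habitat loss, the carp habitat loss, the algae range expansion, the migratory carp recruitment failure.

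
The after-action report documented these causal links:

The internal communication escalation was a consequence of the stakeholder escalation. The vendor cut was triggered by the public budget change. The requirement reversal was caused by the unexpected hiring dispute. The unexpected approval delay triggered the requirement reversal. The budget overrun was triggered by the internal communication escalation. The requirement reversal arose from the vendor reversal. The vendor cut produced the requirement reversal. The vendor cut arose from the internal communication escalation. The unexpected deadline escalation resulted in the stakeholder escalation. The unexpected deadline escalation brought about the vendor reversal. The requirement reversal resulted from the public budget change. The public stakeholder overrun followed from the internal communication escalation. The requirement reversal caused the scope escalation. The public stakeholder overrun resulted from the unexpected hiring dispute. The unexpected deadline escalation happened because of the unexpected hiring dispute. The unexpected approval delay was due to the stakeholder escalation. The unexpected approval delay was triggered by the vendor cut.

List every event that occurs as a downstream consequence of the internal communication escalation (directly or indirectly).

Direct effects: the vendor cut, the public stakeholder overrun, the budget overrun.
2 steps out: the unexpected approval delay, the requirement reversal.
3 steps out: the scope escalation.
Not reachable from it: the public budget change, the unexpected hiring dispute, the unexpected deadline escalation, the vendor reversal, the stakeholder escalation.

the budget overrun, the public stakeholder overrun, the requirement reversal, the scope escalation, the unexpected approval delay, the vendor cut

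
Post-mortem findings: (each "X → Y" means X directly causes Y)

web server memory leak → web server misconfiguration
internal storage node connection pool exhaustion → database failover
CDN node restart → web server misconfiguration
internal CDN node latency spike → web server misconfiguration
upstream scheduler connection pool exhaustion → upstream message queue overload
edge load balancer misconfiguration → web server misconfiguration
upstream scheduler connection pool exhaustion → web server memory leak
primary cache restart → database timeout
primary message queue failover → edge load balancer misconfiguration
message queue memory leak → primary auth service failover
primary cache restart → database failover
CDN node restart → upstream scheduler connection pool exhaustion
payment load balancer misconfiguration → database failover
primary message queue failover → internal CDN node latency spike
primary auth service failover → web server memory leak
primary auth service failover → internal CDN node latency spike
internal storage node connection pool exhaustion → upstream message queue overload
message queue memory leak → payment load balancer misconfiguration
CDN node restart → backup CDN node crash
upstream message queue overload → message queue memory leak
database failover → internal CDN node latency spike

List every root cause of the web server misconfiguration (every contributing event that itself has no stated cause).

the CDN node restart, the internal storage node connection pool exhaustion, the primary cache restart, the primary message queue failover

Tracing upstream from the web server misconfiguration: the web server misconfiguration ← the internal CDN node latency spike ← the database failover ← the primary cache restart.
A separate upstream branch: the web server misconfiguration ← the CDN node restart.
A separate upstream branch: the web server misconfiguration ← the internal CDN node latency spike ← the database failover ← the internal storage node connection pool exhaustion.
A separate upstream branch: the web server misconfiguration ← the internal CDN node latency spike ← the primary message queue failover.
Each of those chain origins has no stated cause.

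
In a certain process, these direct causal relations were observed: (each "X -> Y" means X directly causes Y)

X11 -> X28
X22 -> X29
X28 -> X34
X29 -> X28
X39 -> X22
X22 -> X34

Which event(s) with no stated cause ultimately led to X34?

X11, X39

Tracing upstream from X34: X34 ← X22 ← X39.
A separate upstream branch: X34 ← X28 ← X11.
Each of those chain origins has no stated cause.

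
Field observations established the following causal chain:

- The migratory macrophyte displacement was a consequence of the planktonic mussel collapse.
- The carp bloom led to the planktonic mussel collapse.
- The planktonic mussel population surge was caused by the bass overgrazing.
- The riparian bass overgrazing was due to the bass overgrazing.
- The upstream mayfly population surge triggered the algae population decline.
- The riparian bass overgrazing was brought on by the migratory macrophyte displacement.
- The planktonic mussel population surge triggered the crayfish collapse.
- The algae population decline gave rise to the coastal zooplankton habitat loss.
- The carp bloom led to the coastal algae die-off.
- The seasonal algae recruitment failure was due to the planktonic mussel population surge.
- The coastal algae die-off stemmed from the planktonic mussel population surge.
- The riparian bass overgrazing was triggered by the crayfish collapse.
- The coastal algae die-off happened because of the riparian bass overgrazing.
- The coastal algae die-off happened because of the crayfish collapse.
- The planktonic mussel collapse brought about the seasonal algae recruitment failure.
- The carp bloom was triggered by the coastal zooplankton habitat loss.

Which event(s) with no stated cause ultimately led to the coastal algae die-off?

the bass overgrazing, the upstream mayfly population surge

Tracing upstream from the coastal algae die-off: the coastal algae die-off ← the carp bloom ← the coastal zooplankton habitat loss ← the algae population decline ← the upstream mayfly population surge.
A separate upstream branch: the coastal algae die-off ← the planktonic mussel population surge ← the bass overgrazing.
Each of those chain origins has no stated cause.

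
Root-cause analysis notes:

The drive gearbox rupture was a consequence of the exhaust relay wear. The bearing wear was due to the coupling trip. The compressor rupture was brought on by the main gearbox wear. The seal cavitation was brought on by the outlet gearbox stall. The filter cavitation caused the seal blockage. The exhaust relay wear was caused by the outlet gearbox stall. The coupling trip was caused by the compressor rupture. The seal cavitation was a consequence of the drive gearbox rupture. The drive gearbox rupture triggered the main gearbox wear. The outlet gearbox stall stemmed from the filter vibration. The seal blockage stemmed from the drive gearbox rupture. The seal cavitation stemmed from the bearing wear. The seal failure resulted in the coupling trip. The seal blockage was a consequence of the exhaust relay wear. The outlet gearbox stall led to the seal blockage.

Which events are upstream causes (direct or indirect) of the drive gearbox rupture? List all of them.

Immediate cause of the drive gearbox rupture: the exhaust relay wear.
Further upstream: the filter vibration, the outlet gearbox stall.

the exhaust relay wear, the filter vibration, the outlet gearbox stall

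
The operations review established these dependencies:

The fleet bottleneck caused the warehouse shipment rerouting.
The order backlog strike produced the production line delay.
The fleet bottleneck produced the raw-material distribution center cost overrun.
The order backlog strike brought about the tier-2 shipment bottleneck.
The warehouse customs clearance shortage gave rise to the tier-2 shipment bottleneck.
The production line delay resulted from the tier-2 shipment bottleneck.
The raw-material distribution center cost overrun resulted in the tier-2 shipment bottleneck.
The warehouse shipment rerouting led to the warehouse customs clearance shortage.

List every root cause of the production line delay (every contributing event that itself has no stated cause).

the fleet bottleneck, the order backlog strike

Tracing upstream from the production line delay: the production line delay ← the tier-2 shipment bottleneck ← the raw-material distribution center cost overrun ← the fleet bottleneck.
A separate upstream branch: the production line delay ← the order backlog strike.
Each of those chain origins has no stated cause.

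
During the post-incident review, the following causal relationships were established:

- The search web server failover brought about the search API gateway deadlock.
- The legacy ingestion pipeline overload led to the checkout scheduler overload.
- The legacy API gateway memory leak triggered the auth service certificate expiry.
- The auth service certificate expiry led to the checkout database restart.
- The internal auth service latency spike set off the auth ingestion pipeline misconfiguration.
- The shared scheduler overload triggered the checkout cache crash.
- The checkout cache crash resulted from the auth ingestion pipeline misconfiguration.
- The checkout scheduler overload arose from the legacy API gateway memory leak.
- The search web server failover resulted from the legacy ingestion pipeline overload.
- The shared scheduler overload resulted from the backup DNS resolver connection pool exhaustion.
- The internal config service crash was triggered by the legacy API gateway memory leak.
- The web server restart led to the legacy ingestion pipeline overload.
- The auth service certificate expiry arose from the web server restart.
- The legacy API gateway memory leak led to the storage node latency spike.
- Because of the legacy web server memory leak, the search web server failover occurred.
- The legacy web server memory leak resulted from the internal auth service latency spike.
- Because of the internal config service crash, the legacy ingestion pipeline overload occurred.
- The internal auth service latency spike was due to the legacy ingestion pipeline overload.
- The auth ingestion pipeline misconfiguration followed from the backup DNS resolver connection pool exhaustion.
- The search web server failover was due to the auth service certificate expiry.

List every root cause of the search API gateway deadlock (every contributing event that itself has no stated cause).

Tracing upstream from the search API gateway deadlock: the search API gateway deadlock ← the search web server failover ← the auth service certificate expiry ← the web server restart.
A separate upstream branch: the search API gateway deadlock ← the search web server failover ← the auth service certificate expiry ← the legacy API gateway memory leak.
Each of those chain origins has no stated cause.

the legacy API gateway memory leak, the web server restart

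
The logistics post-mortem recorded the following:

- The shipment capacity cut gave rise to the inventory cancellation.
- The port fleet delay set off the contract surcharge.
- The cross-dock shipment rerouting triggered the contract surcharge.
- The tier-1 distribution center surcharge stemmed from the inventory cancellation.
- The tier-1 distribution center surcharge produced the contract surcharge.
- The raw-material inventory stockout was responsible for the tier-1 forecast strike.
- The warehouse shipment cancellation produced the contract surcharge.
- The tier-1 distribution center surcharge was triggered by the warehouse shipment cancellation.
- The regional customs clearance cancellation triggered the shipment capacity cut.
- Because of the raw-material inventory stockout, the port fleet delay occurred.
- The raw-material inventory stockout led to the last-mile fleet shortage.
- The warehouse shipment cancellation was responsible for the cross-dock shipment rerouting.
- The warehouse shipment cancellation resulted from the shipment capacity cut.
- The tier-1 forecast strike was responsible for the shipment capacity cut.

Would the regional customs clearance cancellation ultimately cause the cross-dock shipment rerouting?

Yes

There is a causal chain: the regional customs clearance cancellation → the shipment capacity cut → the warehouse shipment cancellation → the cross-dock shipment rerouting.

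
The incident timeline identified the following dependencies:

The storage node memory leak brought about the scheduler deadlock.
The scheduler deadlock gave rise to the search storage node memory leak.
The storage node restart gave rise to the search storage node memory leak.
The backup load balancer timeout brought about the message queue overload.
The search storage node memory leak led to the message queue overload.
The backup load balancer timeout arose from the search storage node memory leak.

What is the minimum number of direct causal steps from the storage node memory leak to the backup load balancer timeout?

3

Shortest chain: the storage node memory leak → the scheduler deadlock → the search storage node memory leak → the backup load balancer timeout.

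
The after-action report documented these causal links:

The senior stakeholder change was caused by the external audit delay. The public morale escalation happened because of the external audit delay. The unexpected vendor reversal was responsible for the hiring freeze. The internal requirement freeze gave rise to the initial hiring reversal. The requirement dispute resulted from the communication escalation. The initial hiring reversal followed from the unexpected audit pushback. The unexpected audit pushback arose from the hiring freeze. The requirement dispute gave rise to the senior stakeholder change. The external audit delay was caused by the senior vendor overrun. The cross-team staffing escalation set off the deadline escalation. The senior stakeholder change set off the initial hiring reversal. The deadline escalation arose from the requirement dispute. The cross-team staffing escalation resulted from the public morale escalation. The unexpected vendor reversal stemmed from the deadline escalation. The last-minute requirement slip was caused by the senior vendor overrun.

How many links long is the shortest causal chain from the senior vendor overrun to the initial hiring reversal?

Shortest chain: the senior vendor overrun → the external audit delay → the senior stakeholder change → the initial hiring reversal.

3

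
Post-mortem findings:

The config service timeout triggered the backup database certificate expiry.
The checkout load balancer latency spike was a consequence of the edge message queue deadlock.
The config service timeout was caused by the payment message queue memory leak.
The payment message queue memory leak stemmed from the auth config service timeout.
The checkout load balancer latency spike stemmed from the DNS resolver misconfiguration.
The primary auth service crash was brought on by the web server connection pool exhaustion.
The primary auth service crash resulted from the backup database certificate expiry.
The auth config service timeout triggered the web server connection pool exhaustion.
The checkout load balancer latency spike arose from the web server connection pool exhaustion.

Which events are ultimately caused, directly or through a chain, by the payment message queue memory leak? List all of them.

the backup database certificate expiry, the config service timeout, the primary auth service crash

Direct effects: the config service timeout.
2 steps out: the backup database certificate expiry.
3 steps out: the primary auth service crash.
Not reachable from it: the auth config service timeout, the web server connection pool exhaustion, the edge message queue deadlock, the DNS resolver misconfiguration, the checkout load balancer latency spike.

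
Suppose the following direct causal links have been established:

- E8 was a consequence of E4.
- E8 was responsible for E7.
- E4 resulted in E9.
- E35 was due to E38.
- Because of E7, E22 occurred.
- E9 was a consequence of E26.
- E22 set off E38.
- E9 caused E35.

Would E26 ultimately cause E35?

There is a causal chain: E26 → E9 → E35.

Yes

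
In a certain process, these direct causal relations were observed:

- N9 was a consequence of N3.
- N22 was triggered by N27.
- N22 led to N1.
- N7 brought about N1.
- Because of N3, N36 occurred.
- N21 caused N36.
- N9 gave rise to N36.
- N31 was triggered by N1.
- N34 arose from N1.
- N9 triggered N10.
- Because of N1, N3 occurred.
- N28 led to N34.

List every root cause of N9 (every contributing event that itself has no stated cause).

Tracing upstream from N9: N9 ← N3 ← N1 ← N22 ← N27.
A separate upstream branch: N9 ← N3 ← N1 ← N7.
Each of those chain origins has no stated cause.

N27, N7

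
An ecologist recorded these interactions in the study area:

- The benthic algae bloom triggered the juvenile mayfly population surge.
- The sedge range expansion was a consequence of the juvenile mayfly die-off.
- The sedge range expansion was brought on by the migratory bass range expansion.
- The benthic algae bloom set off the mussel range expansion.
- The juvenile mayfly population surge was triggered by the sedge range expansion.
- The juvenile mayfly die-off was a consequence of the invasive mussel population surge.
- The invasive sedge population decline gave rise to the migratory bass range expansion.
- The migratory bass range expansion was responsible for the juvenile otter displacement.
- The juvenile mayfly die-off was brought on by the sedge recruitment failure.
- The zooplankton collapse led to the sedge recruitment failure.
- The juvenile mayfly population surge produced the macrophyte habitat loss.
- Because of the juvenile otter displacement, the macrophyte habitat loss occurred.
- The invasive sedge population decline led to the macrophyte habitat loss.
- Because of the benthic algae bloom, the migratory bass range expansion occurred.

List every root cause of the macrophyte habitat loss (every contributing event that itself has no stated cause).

the benthic algae bloom, the invasive mussel population surge, the invasive sedge population decline, the zooplankton collapse

Tracing upstream from the macrophyte habitat loss: the macrophyte habitat loss ← the juvenile mayfly population surge ← the sedge range expansion ← the juvenile mayfly die-off ← the invasive mussel population surge.
A separate upstream branch: the macrophyte habitat loss ← the juvenile mayfly population surge ← the sedge range expansion ← the juvenile mayfly die-off ← the sedge recruitment failure ← the zooplankton collapse.
A separate upstream branch: the macrophyte habitat loss ← the juvenile mayfly population surge ← the benthic algae bloom.
A separate upstream branch: the macrophyte habitat loss ← the invasive sedge population decline.
Each of those chain origins has no stated cause.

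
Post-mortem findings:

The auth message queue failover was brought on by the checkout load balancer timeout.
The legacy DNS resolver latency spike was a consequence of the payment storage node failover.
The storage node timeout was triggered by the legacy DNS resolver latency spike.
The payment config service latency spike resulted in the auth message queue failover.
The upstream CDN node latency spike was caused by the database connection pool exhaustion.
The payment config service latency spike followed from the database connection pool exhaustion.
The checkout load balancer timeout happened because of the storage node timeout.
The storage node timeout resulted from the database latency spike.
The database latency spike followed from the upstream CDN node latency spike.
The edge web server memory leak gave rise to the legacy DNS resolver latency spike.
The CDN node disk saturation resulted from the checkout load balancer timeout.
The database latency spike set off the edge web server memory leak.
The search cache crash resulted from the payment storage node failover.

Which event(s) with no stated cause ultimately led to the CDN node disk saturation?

Tracing upstream from the CDN node disk saturation: the CDN node disk saturation ← the checkout load balancer timeout ← the storage node timeout ← the database latency spike ← the upstream CDN node latency spike ← the database connection pool exhaustion.
A separate upstream branch: the CDN node disk saturation ← the checkout load balancer timeout ← the storage node timeout ← the legacy DNS resolver latency spike ← the payment storage node failover.
Each of those chain origins has no stated cause.

the database connection pool exhaustion, the payment storage node failover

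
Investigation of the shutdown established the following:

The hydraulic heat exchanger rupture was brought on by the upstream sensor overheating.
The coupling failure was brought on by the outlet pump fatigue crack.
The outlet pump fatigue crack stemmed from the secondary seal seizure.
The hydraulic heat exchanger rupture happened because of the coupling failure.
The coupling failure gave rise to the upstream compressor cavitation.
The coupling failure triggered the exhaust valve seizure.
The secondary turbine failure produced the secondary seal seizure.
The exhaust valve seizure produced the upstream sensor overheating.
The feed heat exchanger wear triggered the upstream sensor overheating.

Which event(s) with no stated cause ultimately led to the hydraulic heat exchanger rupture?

the feed heat exchanger wear, the secondary turbine failure

Tracing upstream from the hydraulic heat exchanger rupture: the hydraulic heat exchanger rupture ← the upstream sensor overheating ← the feed heat exchanger wear.
A separate upstream branch: the hydraulic heat exchanger rupture ← the coupling failure ← the outlet pump fatigue crack ← the secondary seal seizure ← the secondary turbine failure.
Each of those chain origins has no stated cause.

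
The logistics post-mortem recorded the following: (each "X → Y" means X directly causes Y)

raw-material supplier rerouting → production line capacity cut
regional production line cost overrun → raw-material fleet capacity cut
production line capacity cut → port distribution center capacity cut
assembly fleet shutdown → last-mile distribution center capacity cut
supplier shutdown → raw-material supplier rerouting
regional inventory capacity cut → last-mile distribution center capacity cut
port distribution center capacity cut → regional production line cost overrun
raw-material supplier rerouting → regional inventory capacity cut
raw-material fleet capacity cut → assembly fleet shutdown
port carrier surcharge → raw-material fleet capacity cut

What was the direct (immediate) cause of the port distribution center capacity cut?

Upstream contributors include the supplier shutdown, the raw-material supplier rerouting, but only the production line capacity cut feeds directly into the port distribution center capacity cut.

the production line capacity cut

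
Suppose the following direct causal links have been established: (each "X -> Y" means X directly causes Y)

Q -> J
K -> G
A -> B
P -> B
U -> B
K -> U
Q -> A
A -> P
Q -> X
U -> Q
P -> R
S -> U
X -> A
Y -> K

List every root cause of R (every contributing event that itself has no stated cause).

Tracing upstream from R: R ← P ← A ← Q ← U ← K ← Y.
A separate upstream branch: R ← P ← A ← Q ← U ← S.
Each of those chain origins has no stated cause.

S, Y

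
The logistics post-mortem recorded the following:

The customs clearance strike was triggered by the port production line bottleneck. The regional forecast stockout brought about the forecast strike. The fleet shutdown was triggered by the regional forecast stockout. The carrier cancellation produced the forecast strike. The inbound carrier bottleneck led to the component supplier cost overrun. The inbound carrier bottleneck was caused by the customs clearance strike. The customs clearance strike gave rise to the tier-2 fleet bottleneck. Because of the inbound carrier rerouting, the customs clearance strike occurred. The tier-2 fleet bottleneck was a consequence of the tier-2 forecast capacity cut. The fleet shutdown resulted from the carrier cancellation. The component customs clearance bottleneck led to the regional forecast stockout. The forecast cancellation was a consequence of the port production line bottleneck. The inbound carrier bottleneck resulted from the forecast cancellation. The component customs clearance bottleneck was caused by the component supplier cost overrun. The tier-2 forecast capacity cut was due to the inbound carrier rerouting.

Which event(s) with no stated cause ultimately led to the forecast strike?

the carrier cancellation, the inbound carrier rerouting, the port production line bottleneck

Tracing upstream from the forecast strike: the forecast strike ← the regional forecast stockout ← the component customs clearance bottleneck ← the component supplier cost overrun ← the inbound carrier bottleneck ← the forecast cancellation ← the port production line bottleneck.
A separate upstream branch: the forecast strike ← the regional forecast stockout ← the component customs clearance bottleneck ← the component supplier cost overrun ← the inbound carrier bottleneck ← the customs clearance strike ← the inbound carrier rerouting.
A separate upstream branch: the forecast strike ← the carrier cancellation.
Each of those chain origins has no stated cause.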